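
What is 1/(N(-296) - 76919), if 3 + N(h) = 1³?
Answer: -1/76921 ≈ -1.3000e-5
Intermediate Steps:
N(h) = -2 (N(h) = -3 + 1³ = -3 + 1 = -2)
1/(N(-296) - 76919) = 1/(-2 - 76919) = 1/(-76921) = -1/76921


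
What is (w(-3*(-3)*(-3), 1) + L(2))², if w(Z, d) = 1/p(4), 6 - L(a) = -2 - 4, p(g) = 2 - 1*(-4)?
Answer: 5329/36 ≈ 148.03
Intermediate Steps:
p(g) = 6 (p(g) = 2 + 4 = 6)
L(a) = 12 (L(a) = 6 - (-2 - 4) = 6 - 1*(-6) = 6 + 6 = 12)
w(Z, d) = ⅙ (w(Z, d) = 1/6 = ⅙)
(w(-3*(-3)*(-3), 1) + L(2))² = (⅙ + 12)² = (73/6)² = 5329/36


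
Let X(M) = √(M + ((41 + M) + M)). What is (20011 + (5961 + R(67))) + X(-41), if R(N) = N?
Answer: 26039 + I*√82 ≈ 26039.0 + 9.0554*I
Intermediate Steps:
X(M) = √(41 + 3*M) (X(M) = √(M + (41 + 2*M)) = √(41 + 3*M))
(20011 + (5961 + R(67))) + X(-41) = (20011 + (5961 + 67)) + √(41 + 3*(-41)) = (20011 + 6028) + √(41 - 123) = 26039 + √(-82) = 26039 + I*√82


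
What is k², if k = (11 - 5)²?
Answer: 1296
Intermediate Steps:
k = 36 (k = 6² = 36)
k² = 36² = 1296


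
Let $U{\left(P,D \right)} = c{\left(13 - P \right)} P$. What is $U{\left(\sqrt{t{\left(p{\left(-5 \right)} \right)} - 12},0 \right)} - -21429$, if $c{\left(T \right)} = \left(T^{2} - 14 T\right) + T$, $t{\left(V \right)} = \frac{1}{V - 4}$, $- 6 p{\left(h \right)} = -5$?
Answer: $\frac{410193}{19} - \frac{702 i \sqrt{494}}{361} \approx 21589.0 - 43.221 i$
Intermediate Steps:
$p{\left(h \right)} = \frac{5}{6}$ ($p{\left(h \right)} = \left(- \frac{1}{6}\right) \left(-5\right) = \frac{5}{6}$)
$t{\left(V \right)} = \frac{1}{-4 + V}$
$c{\left(T \right)} = T^{2} - 13 T$
$U{\left(P,D \right)} = - P^{2} \left(13 - P\right)$ ($U{\left(P,D \right)} = \left(13 - P\right) \left(-13 - \left(-13 + P\right)\right) P = \left(13 - P\right) \left(- P\right) P = - P \left(13 - P\right) P = - P^{2} \left(13 - P\right)$)
$U{\left(\sqrt{t{\left(p{\left(-5 \right)} \right)} - 12},0 \right)} - -21429 = \left(\sqrt{\frac{1}{-4 + \frac{5}{6}} - 12}\right)^{2} \left(-13 + \sqrt{\frac{1}{-4 + \frac{5}{6}} - 12}\right) - -21429 = \left(\sqrt{\frac{1}{- \frac{19}{6}} - 12}\right)^{2} \left(-13 + \sqrt{\frac{1}{- \frac{19}{6}} - 12}\right) + 21429 = \left(\sqrt{- \frac{6}{19} - 12}\right)^{2} \left(-13 + \sqrt{- \frac{6}{19} - 12}\right) + 21429 = \left(\sqrt{- \frac{234}{19}}\right)^{2} \left(-13 + \sqrt{- \frac{234}{19}}\right) + 21429 = \left(\frac{3 i \sqrt{494}}{19}\right)^{2} \left(-13 + \frac{3 i \sqrt{494}}{19}\right) + 21429 = - \frac{234 \left(-13 + \frac{3 i \sqrt{494}}{19}\right)}{19} + 21429 = \left(\frac{3042}{19} - \frac{702 i \sqrt{494}}{361}\right) + 21429 = \frac{410193}{19} - \frac{702 i \sqrt{494}}{361}$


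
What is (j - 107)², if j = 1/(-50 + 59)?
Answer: 925444/81 ≈ 11425.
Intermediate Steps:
j = ⅑ (j = 1/9 = ⅑ ≈ 0.11111)
(j - 107)² = (⅑ - 107)² = (-962/9)² = 925444/81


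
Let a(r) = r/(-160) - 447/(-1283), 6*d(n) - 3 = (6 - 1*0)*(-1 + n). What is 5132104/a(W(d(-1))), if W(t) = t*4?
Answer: 526759154560/39609 ≈ 1.3299e+7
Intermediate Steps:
d(n) = -½ + n (d(n) = ½ + ((6 - 1*0)*(-1 + n))/6 = ½ + ((6 + 0)*(-1 + n))/6 = ½ + (6*(-1 + n))/6 = ½ + (-6 + 6*n)/6 = ½ + (-1 + n) = -½ + n)
W(t) = 4*t
a(r) = 447/1283 - r/160 (a(r) = r*(-1/160) - 447*(-1/1283) = -r/160 + 447/1283 = 447/1283 - r/160)
5132104/a(W(d(-1))) = 5132104/(447/1283 - (-½ - 1)/40) = 5132104/(447/1283 - (-3)/(40*2)) = 5132104/(447/1283 - 1/160*(-6)) = 5132104/(447/1283 + 3/80) = 5132104/(39609/102640) = 5132104*(102640/39609) = 526759154560/39609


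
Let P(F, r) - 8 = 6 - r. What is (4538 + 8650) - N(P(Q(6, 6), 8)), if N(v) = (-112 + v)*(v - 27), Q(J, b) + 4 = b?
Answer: 10962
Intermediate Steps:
Q(J, b) = -4 + b
P(F, r) = 14 - r (P(F, r) = 8 + (6 - r) = 14 - r)
N(v) = (-112 + v)*(-27 + v)
(4538 + 8650) - N(P(Q(6, 6), 8)) = (4538 + 8650) - (3024 + (14 - 1*8)² - 139*(14 - 1*8)) = 13188 - (3024 + (14 - 8)² - 139*(14 - 8)) = 13188 - (3024 + 6² - 139*6) = 13188 - (3024 + 36 - 834) = 13188 - 1*2226 = 13188 - 2226 = 10962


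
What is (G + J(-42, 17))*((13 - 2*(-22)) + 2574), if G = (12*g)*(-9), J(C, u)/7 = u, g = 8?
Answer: -1960095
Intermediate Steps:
J(C, u) = 7*u
G = -864 (G = (12*8)*(-9) = 96*(-9) = -864)
(G + J(-42, 17))*((13 - 2*(-22)) + 2574) = (-864 + 7*17)*((13 - 2*(-22)) + 2574) = (-864 + 119)*((13 + 44) + 2574) = -745*(57 + 2574) = -745*2631 = -1960095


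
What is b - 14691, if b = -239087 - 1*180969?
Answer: -434747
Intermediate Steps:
b = -420056 (b = -239087 - 180969 = -420056)
b - 14691 = -420056 - 14691 = -434747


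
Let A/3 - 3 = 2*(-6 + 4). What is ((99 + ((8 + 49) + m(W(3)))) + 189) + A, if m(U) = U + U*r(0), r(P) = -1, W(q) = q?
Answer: 342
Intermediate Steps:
A = -3 (A = 9 + 3*(2*(-6 + 4)) = 9 + 3*(2*(-2)) = 9 + 3*(-4) = 9 - 12 = -3)
m(U) = 0 (m(U) = U + U*(-1) = U - U = 0)
((99 + ((8 + 49) + m(W(3)))) + 189) + A = ((99 + ((8 + 49) + 0)) + 189) - 3 = ((99 + (57 + 0)) + 189) - 3 = ((99 + 57) + 189) - 3 = (156 + 189) - 3 = 345 - 3 = 342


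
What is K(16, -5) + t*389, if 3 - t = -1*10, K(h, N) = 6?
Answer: 5063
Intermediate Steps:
t = 13 (t = 3 - (-1)*10 = 3 - 1*(-10) = 3 + 10 = 13)
K(16, -5) + t*389 = 6 + 13*389 = 6 + 5057 = 5063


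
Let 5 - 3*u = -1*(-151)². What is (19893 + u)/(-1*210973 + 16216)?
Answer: -9165/64919 ≈ -0.14118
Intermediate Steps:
u = 7602 (u = 5/3 - (-1)*(-151)²/3 = 5/3 - (-1)*22801/3 = 5/3 - ⅓*(-22801) = 5/3 + 22801/3 = 7602)
(19893 + u)/(-1*210973 + 16216) = (19893 + 7602)/(-1*210973 + 16216) = 27495/(-210973 + 16216) = 27495/(-194757) = 27495*(-1/194757) = -9165/64919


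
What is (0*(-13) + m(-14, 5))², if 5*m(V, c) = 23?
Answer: 529/25 ≈ 21.160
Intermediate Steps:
m(V, c) = 23/5 (m(V, c) = (⅕)*23 = 23/5)
(0*(-13) + m(-14, 5))² = (0*(-13) + 23/5)² = (0 + 23/5)² = (23/5)² = 529/25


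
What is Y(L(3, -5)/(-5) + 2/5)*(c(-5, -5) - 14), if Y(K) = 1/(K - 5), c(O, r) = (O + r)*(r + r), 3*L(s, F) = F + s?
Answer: -1290/67 ≈ -19.254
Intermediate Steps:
L(s, F) = F/3 + s/3 (L(s, F) = (F + s)/3 = F/3 + s/3)
c(O, r) = 2*r*(O + r) (c(O, r) = (O + r)*(2*r) = 2*r*(O + r))
Y(K) = 1/(-5 + K)
Y(L(3, -5)/(-5) + 2/5)*(c(-5, -5) - 14) = (2*(-5)*(-5 - 5) - 14)/(-5 + (((1/3)*(-5) + (1/3)*3)/(-5) + 2/5)) = (2*(-5)*(-10) - 14)/(-5 + ((-5/3 + 1)*(-1/5) + 2*(1/5))) = (100 - 14)/(-5 + (-2/3*(-1/5) + 2/5)) = 86/(-5 + (2/15 + 2/5)) = 86/(-5 + 8/15) = 86/(-67/15) = -15/67*86 = -1290/67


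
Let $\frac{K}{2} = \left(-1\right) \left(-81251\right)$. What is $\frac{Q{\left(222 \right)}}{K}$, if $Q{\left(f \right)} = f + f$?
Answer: $\frac{222}{81251} \approx 0.0027323$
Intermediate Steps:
$Q{\left(f \right)} = 2 f$
$K = 162502$ ($K = 2 \left(\left(-1\right) \left(-81251\right)\right) = 2 \cdot 81251 = 162502$)
$\frac{Q{\left(222 \right)}}{K} = \frac{2 \cdot 222}{162502} = 444 \cdot \frac{1}{162502} = \frac{222}{81251}$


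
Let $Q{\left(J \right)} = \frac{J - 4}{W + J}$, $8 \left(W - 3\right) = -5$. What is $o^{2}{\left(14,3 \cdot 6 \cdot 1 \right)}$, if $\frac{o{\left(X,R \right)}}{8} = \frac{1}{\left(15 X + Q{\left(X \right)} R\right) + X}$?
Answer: $\frac{17161}{14807104} \approx 0.001159$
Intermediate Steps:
$W = \frac{19}{8}$ ($W = 3 + \frac{1}{8} \left(-5\right) = 3 - \frac{5}{8} = \frac{19}{8} \approx 2.375$)
$Q{\left(J \right)} = \frac{-4 + J}{\frac{19}{8} + J}$ ($Q{\left(J \right)} = \frac{J - 4}{\frac{19}{8} + J} = \frac{-4 + J}{\frac{19}{8} + J}$)
$o{\left(X,R \right)} = \frac{8}{16 X + \frac{8 R \left(-4 + X\right)}{19 + 8 X}}$ ($o{\left(X,R \right)} = \frac{8}{\left(15 X + \frac{8 \left(-4 + X\right)}{19 + 8 X} R\right) + X} = \frac{8}{\left(15 X + \frac{8 R \left(-4 + X\right)}{19 + 8 X}\right) + X} = \frac{8}{16 X + \frac{8 R \left(-4 + X\right)}{19 + 8 X}}$)
$o^{2}{\left(14,3 \cdot 6 \cdot 1 \right)} = \left(\frac{19 + 8 \cdot 14}{3 \cdot 6 \cdot 1 \left(-4 + 14\right) + 2 \cdot 14 \left(19 + 8 \cdot 14\right)}\right)^{2} = \left(\frac{19 + 112}{18 \cdot 1 \cdot 10 + 2 \cdot 14 \left(19 + 112\right)}\right)^{2} = \left(\frac{1}{18 \cdot 10 + 2 \cdot 14 \cdot 131} \cdot 131\right)^{2} = \left(\frac{1}{180 + 3668} \cdot 131\right)^{2} = \left(\frac{1}{3848} \cdot 131\right)^{2} = \left(\frac{131}{3848}\right)^{2} = \frac{17161}{14807104}$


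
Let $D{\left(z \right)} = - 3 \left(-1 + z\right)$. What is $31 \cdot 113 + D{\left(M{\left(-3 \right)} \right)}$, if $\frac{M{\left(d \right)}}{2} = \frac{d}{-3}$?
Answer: $3500$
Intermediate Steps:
$M{\left(d \right)} = - \frac{2 d}{3}$ ($M{\left(d \right)} = 2 \frac{d}{-3} = 2 d \left(- \frac{1}{3}\right) = 2 \left(- \frac{d}{3}\right) = - \frac{2 d}{3}$)
$D{\left(z \right)} = 3 - 3 z$
$31 \cdot 113 + D{\left(M{\left(-3 \right)} \right)} = 31 \cdot 113 + \left(3 - 3 \left(\left(- \frac{2}{3}\right) \left(-3\right)\right)\right) = 3503 + \left(3 - 6\right) = 3503 - 3 = 3500$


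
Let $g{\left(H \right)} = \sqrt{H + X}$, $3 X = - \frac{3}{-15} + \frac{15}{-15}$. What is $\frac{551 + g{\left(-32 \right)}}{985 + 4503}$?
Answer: $\frac{551}{5488} + \frac{11 i \sqrt{15}}{41160} \approx 0.1004 + 0.0010351 i$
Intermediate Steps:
$X = - \frac{4}{15}$ ($X = \frac{- \frac{3}{-15} + \frac{15}{-15}}{3} = \frac{\left(-3\right) \left(- \frac{1}{15}\right) + 15 \left(- \frac{1}{15}\right)}{3} = \frac{\frac{1}{5} - 1}{3} = \frac{1}{3} \left(- \frac{4}{5}\right) = - \frac{4}{15} \approx -0.26667$)
$g{\left(H \right)} = \sqrt{- \frac{4}{15} + H}$ ($g{\left(H \right)} = \sqrt{H - \frac{4}{15}} = \sqrt{- \frac{4}{15} + H}$)
$\frac{551 + g{\left(-32 \right)}}{985 + 4503} = \frac{551 + \frac{\sqrt{-60 + 225 \left(-32\right)}}{15}}{985 + 4503} = \frac{551 + \frac{\sqrt{-60 - 7200}}{15}}{5488} = \left(551 + \frac{\sqrt{-7260}}{15}\right) \frac{1}{5488} = \left(551 + \frac{22 i \sqrt{15}}{15}\right) \frac{1}{5488} = \frac{551}{5488} + \frac{11 i \sqrt{15}}{41160}$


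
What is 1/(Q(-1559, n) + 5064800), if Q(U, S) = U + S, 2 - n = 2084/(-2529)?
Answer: 2529/12804943631 ≈ 1.9750e-7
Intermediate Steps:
n = 7142/2529 (n = 2 - 2084/(-2529) = 2 - 2084*(-1)/2529 = 2 - 1*(-2084/2529) = 2 + 2084/2529 = 7142/2529 ≈ 2.8240)
Q(U, S) = S + U
1/(Q(-1559, n) + 5064800) = 1/((7142/2529 - 1559) + 5064800) = 1/(-3935569/2529 + 5064800) = 1/(12804943631/2529) = 2529/12804943631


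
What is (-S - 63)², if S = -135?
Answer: 5184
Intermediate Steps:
(-S - 63)² = (-1*(-135) - 63)² = (135 - 63)² = 72² = 5184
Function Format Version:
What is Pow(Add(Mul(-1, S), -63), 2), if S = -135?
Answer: 5184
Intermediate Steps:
Pow(Add(Mul(-1, S), -63), 2) = Pow(Add(Mul(-1, -135), -63), 2) = Pow(Add(135, -63), 2) = Pow(72, 2) = 5184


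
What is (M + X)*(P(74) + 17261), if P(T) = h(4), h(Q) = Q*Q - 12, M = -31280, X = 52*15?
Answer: -526582500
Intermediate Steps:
X = 780
h(Q) = -12 + Q**2 (h(Q) = Q**2 - 12 = -12 + Q**2)
P(T) = 4 (P(T) = -12 + 4**2 = -12 + 16 = 4)
(M + X)*(P(74) + 17261) = (-31280 + 780)*(4 + 17261) = -30500*17265 = -526582500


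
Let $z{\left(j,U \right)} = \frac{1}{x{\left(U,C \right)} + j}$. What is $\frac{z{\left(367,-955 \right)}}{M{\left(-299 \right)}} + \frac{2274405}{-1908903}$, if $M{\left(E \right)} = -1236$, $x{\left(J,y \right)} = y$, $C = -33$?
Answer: $- \frac{312976959541}{262680324024} \approx -1.1915$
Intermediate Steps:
$z{\left(j,U \right)} = \frac{1}{-33 + j}$
$\frac{z{\left(367,-955 \right)}}{M{\left(-299 \right)}} + \frac{2274405}{-1908903} = \frac{1}{\left(-33 + 367\right) \left(-1236\right)} + \frac{2274405}{-1908903} = \frac{1}{334} \left(- \frac{1}{1236}\right) + 2274405 \left(- \frac{1}{1908903}\right) = \frac{1}{334} \left(- \frac{1}{1236}\right) - \frac{758135}{636301} = - \frac{1}{412824} - \frac{758135}{636301} = - \frac{312976959541}{262680324024}$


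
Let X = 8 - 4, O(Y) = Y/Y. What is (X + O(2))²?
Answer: 25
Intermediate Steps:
O(Y) = 1
X = 4
(X + O(2))² = (4 + 1)² = 5² = 25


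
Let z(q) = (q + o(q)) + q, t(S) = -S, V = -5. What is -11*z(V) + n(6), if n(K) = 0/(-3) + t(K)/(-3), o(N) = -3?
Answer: 145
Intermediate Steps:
z(q) = -3 + 2*q (z(q) = (q - 3) + q = (-3 + q) + q = -3 + 2*q)
n(K) = K/3 (n(K) = 0/(-3) - K/(-3) = 0*(-⅓) - K*(-⅓) = 0 + K/3 = K/3)
-11*z(V) + n(6) = -11*(-3 + 2*(-5)) + (⅓)*6 = -11*(-3 - 10) + 2 = -11*(-13) + 2 = 143 + 2 = 145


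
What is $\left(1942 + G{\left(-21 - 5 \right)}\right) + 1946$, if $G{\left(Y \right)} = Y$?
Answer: $3862$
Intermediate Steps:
$\left(1942 + G{\left(-21 - 5 \right)}\right) + 1946 = \left(1942 - 26\right) + 1946 = 1916 + 1946 = 3862$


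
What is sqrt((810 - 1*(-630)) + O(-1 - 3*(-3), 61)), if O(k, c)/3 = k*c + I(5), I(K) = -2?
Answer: 3*sqrt(322) ≈ 53.833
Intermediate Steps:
O(k, c) = -6 + 3*c*k (O(k, c) = 3*(k*c - 2) = 3*(c*k - 2) = 3*(-2 + c*k) = -6 + 3*c*k)
sqrt((810 - 1*(-630)) + O(-1 - 3*(-3), 61)) = sqrt((810 - 1*(-630)) + (-6 + 3*61*(-1 - 3*(-3)))) = sqrt((810 + 630) + (-6 + 3*61*(-1 + 9))) = sqrt(1440 + (-6 + 3*61*8)) = sqrt(1440 + (-6 + 1464)) = sqrt(1440 + 1458) = sqrt(2898) = 3*sqrt(322)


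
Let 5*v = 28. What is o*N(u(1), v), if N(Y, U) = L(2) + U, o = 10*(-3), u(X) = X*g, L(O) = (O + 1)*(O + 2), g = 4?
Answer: -528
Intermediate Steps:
L(O) = (1 + O)*(2 + O)
v = 28/5 (v = (1/5)*28 = 28/5 ≈ 5.6000)
u(X) = 4*X (u(X) = X*4 = 4*X)
o = -30
N(Y, U) = 12 + U (N(Y, U) = (2 + 2**2 + 3*2) + U = (2 + 4 + 6) + U = 12 + U)
o*N(u(1), v) = -30*(12 + 28/5) = -30*88/5 = -528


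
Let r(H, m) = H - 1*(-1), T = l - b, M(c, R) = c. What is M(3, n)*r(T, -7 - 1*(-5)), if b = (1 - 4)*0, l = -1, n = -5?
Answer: 0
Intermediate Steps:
b = 0 (b = -3*0 = 0)
T = -1 (T = -1 - 1*0 = -1 + 0 = -1)
r(H, m) = 1 + H (r(H, m) = H + 1 = 1 + H)
M(3, n)*r(T, -7 - 1*(-5)) = 3*(1 - 1) = 3*0 = 0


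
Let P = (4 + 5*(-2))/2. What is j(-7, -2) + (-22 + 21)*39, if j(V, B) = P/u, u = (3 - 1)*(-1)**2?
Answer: -81/2 ≈ -40.500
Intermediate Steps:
u = 2 (u = 2*1 = 2)
P = -3 (P = (4 - 10)*(1/2) = -6*1/2 = -3)
j(V, B) = -3/2
j(-7, -2) + (-22 + 21)*39 = -3/2 + (-22 + 21)*39 = -3/2 - 1*39 = -3/2 - 39 = -81/2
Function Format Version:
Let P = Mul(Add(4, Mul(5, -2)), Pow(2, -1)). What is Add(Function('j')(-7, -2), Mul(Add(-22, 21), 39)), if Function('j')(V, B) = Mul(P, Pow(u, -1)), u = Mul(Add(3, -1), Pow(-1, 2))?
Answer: Rational(-81, 2) ≈ -40.500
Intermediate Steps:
u = 2 (u = Mul(2, 1) = 2)
P = -3 (P = Mul(Add(4, -10), Rational(1, 2)) = Mul(-6, Rational(1, 2)) = -3)
Function('j')(V, B) = Rational(-3, 2) (Function('j')(V, B) = Mul(-3, Pow(2, -1)) = Mul(-3, Rational(1, 2)) = Rational(-3, 2))
Add(Function('j')(-7, -2), Mul(Add(-22, 21), 39)) = Add(Rational(-3, 2), Mul(Add(-22, 21), 39)) = Add(Rational(-3, 2), Mul(-1, 39)) = Add(Rational(-3, 2), -39) = Rational(-81, 2)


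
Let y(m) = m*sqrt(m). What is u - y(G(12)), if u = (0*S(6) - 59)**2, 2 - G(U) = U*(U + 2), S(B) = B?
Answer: 3481 + 166*I*sqrt(166) ≈ 3481.0 + 2138.8*I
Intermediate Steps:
G(U) = 2 - U*(2 + U) (G(U) = 2 - U*(U + 2) = 2 - U*(2 + U))
y(m) = m**(3/2)
u = 3481 (u = (0*6 - 59)**2 = (0 - 59)**2 = (-59)**2 = 3481)
u - y(G(12)) = 3481 - (2 - 1*12**2 - 2*12)**(3/2) = 3481 - (2 - 1*144 - 24)**(3/2) = 3481 - (2 - 144 - 24)**(3/2) = 3481 - (-166)**(3/2) = 3481 - (-166)*I*sqrt(166) = 3481 + 166*I*sqrt(166)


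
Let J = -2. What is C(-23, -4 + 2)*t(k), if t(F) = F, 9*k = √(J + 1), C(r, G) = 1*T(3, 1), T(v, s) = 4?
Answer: 4*I/9 ≈ 0.44444*I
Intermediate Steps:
C(r, G) = 4 (C(r, G) = 1*4 = 4)
k = I/9 (k = √(-2 + 1)/9 = √(-1)/9 = I/9 ≈ 0.11111*I)
C(-23, -4 + 2)*t(k) = 4*(I/9) = 4*I/9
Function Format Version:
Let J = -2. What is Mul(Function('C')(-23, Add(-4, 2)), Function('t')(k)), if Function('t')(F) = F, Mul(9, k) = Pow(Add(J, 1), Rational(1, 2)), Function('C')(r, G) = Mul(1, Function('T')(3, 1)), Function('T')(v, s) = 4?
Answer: Mul(Rational(4, 9), I) ≈ Mul(0.44444, I)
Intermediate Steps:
Function('C')(r, G) = 4 (Function('C')(r, G) = Mul(1, 4) = 4)
k = Mul(Rational(1, 9), I) (k = Mul(Rational(1, 9), Pow(Add(-2, 1), Rational(1, 2))) = Mul(Rational(1, 9), Pow(-1, Rational(1, 2))) = Mul(Rational(1, 9), I) ≈ Mul(0.11111, I))
Mul(Function('C')(-23, Add(-4, 2)), Function('t')(k)) = Mul(4, Mul(Rational(1, 9), I)) = Mul(Rational(4, 9), I)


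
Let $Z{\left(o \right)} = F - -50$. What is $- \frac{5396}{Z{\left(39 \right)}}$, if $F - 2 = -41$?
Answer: $- \frac{5396}{11} \approx -490.55$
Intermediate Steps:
$F = -39$ ($F = 2 - 41 = -39$)
$Z{\left(o \right)} = 11$ ($Z{\left(o \right)} = -39 - -50 = -39 + 50 = 11$)
$- \frac{5396}{Z{\left(39 \right)}} = - \frac{5396}{11}$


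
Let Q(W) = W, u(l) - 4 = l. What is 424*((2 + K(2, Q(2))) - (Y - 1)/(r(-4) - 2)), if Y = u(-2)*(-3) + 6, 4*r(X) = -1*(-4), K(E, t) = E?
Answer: 1272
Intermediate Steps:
u(l) = 4 + l
r(X) = 1 (r(X) = (-1*(-4))/4 = (¼)*4 = 1)
Y = 0 (Y = (4 - 2)*(-3) + 6 = 2*(-3) + 6 = -6 + 6 = 0)
424*((2 + K(2, Q(2))) - (Y - 1)/(r(-4) - 2)) = 424*((2 + 2) - (0 - 1)/(1 - 2)) = 424*(4 - (-1)/(-1)) = 424*(4 - (-1)*(-1)) = 424*(4 - 1*1) = 424*(4 - 1) = 424*3 = 1272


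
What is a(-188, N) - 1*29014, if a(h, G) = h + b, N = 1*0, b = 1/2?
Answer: -58403/2 ≈ -29202.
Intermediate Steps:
b = ½ ≈ 0.50000
N = 0
a(h, G) = ½ + h (a(h, G) = h + ½ = ½ + h)
a(-188, N) - 1*29014 = (½ - 188) - 1*29014 = -375/2 - 29014 = -58403/2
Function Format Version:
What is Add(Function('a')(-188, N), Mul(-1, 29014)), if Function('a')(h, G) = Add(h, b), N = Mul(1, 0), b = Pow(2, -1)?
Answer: Rational(-58403, 2) ≈ -29202.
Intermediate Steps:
b = Rational(1, 2) ≈ 0.50000
N = 0
Function('a')(h, G) = Add(Rational(1, 2), h) (Function('a')(h, G) = Add(h, Rational(1, 2)) = Add(Rational(1, 2), h))
Add(Function('a')(-188, N), Mul(-1, 29014)) = Add(Add(Rational(1, 2), -188), Mul(-1, 29014)) = Add(Rational(-375, 2), -29014) = Rational(-58403, 2)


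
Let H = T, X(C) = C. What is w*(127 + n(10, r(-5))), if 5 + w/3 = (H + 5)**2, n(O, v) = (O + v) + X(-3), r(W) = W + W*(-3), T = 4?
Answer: 32832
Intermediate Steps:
r(W) = -2*W (r(W) = W - 3*W = -2*W)
H = 4
n(O, v) = -3 + O + v (n(O, v) = (O + v) - 3 = -3 + O + v)
w = 228 (w = -15 + 3*(4 + 5)**2 = -15 + 3*9**2 = -15 + 3*81 = -15 + 243 = 228)
w*(127 + n(10, r(-5))) = 228*(127 + (-3 + 10 - 2*(-5))) = 228*(127 + (-3 + 10 + 10)) = 228*(127 + 17) = 228*144 = 32832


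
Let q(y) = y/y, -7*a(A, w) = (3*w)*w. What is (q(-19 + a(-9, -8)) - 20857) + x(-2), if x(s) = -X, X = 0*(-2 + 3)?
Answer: -20856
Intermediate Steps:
a(A, w) = -3*w²/7 (a(A, w) = -3*w*w/7 = -3*w²/7)
X = 0 (X = 0*1 = 0)
q(y) = 1
x(s) = 0 (x(s) = -1*0 = 0)
(q(-19 + a(-9, -8)) - 20857) + x(-2) = (1 - 20857) + 0 = -20856 + 0 = -20856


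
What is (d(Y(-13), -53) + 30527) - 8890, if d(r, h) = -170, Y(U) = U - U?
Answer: 21467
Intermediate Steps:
Y(U) = 0
(d(Y(-13), -53) + 30527) - 8890 = (-170 + 30527) - 8890 = 30357 - 8890 = 21467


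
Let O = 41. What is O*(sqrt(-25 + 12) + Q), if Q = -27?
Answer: -1107 + 41*I*sqrt(13) ≈ -1107.0 + 147.83*I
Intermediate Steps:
O*(sqrt(-25 + 12) + Q) = 41*(sqrt(-25 + 12) - 27) = 41*(sqrt(-13) - 27) = 41*(I*sqrt(13) - 27) = 41*(-27 + I*sqrt(13)) = -1107 + 41*I*sqrt(13)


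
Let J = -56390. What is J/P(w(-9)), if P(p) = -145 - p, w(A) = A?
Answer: 28195/68 ≈ 414.63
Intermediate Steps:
J/P(w(-9)) = -56390/(-145 - 1*(-9)) = -56390/(-145 + 9) = -56390/(-136) = -56390*(-1/136) = 28195/68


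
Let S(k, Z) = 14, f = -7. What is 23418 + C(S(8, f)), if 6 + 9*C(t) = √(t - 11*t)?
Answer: 70252/3 + 2*I*√35/9 ≈ 23417.0 + 1.3147*I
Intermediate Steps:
C(t) = -⅔ + √10*√(-t)/9 (C(t) = -⅔ + √(t - 11*t)/9 = -⅔ + √(-10*t)/9 = -⅔ + (√10*√(-t))/9 = -⅔ + √10*√(-t)/9)
23418 + C(S(8, f)) = 23418 + (-⅔ + √10*√(-1*14)/9) = 23418 + (-⅔ + √10*√(-14)/9) = 23418 + (-⅔ + √10*(I*√14)/9) = 23418 + (-⅔ + 2*I*√35/9) = 70252/3 + 2*I*√35/9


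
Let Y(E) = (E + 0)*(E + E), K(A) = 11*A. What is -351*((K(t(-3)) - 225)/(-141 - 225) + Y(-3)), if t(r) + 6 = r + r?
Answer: -812565/122 ≈ -6660.4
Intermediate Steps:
t(r) = -6 + 2*r (t(r) = -6 + (r + r) = -6 + 2*r)
Y(E) = 2*E² (Y(E) = E*(2*E) = 2*E²)
-351*((K(t(-3)) - 225)/(-141 - 225) + Y(-3)) = -351*((11*(-6 + 2*(-3)) - 225)/(-141 - 225) + 2*(-3)²) = -351*((11*(-6 - 6) - 225)/(-366) + 2*9) = -351*((11*(-12) - 225)*(-1/366) + 18) = -351*((-132 - 225)*(-1/366) + 18) = -351*(-357*(-1/366) + 18) = -351*(119/122 + 18) = -351*2315/122 = -812565/122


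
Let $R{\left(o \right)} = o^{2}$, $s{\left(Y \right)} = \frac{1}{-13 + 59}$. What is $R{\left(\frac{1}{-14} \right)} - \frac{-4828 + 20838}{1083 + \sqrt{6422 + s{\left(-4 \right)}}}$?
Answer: $- \frac{52091077933}{3505622092} + \frac{16010 \sqrt{13588998}}{53657481} \approx -13.759$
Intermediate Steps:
$s{\left(Y \right)} = \frac{1}{46}$
$R{\left(\frac{1}{-14} \right)} - \frac{-4828 + 20838}{1083 + \sqrt{6422 + s{\left(-4 \right)}}} = \left(\frac{1}{-14}\right)^{2} - \frac{-4828 + 20838}{1083 + \sqrt{6422 + \frac{1}{46}}} = \left(- \frac{1}{14}\right)^{2} - \frac{16010}{1083 + \sqrt{\frac{295413}{46}}} = \frac{1}{196} - \frac{16010}{1083 + \frac{\sqrt{13588998}}{46}}$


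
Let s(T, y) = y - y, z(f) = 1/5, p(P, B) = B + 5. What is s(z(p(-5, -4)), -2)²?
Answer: 0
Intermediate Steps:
p(P, B) = 5 + B
z(f) = ⅕
s(T, y) = 0
s(z(p(-5, -4)), -2)² = 0² = 0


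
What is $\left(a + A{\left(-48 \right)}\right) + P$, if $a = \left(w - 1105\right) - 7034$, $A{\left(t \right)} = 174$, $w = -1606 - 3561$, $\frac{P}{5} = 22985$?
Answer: $101793$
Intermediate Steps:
$P = 114925$ ($P = 5 \cdot 22985 = 114925$)
$w = -5167$
$a = -13306$ ($a = \left(-5167 - 1105\right) - 7034 = -6272 - 7034 = -13306$)
$\left(a + A{\left(-48 \right)}\right) + P = \left(-13306 + 174\right) + 114925 = -13132 + 114925 = 101793$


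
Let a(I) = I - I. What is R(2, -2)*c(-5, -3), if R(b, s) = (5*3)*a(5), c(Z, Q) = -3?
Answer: 0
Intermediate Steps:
a(I) = 0
R(b, s) = 0 (R(b, s) = (5*3)*0 = 15*0 = 0)
R(2, -2)*c(-5, -3) = 0*(-3) = 0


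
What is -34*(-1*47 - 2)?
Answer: 1666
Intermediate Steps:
-34*(-1*47 - 2) = -34*(-47 - 2) = -34*(-49) = 1666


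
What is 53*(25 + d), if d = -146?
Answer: -6413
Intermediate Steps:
53*(25 + d) = 53*(25 - 146) = 53*(-121) = -6413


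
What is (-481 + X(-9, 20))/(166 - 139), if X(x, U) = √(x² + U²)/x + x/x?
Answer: -160/9 - √481/243 ≈ -17.868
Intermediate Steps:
X(x, U) = 1 + √(U² + x²)/x (X(x, U) = √(U² + x²)/x + 1 = 1 + √(U² + x²)/x)
(-481 + X(-9, 20))/(166 - 139) = (-481 + (-9 + √(20² + (-9)²))/(-9))/(166 - 139) = (-481 - (-9 + √(400 + 81))/9)/27 = (-481 - (-9 + √481)/9)*(1/27) = (-481 + (1 - √481/9))*(1/27) = (-480 - √481/9)*(1/27) = -160/9 - √481/243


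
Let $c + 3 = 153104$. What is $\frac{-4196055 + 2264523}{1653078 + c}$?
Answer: $- \frac{1931532}{1806179} \approx -1.0694$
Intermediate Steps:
$c = 153101$ ($c = -3 + 153104 = 153101$)
$\frac{-4196055 + 2264523}{1653078 + c} = \frac{-4196055 + 2264523}{1653078 + 153101} = - \frac{1931532}{1806179}$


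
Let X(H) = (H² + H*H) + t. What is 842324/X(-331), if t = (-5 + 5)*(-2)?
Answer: 421162/109561 ≈ 3.8441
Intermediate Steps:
t = 0 (t = 0*(-2) = 0)
X(H) = 2*H² (X(H) = (H² + H*H) + 0 = (H² + H²) + 0 = 2*H² + 0 = 2*H²)
842324/X(-331) = 842324/((2*(-331)²)) = 842324/((2*109561)) = 842324/219122 = 842324*(1/219122) = 421162/109561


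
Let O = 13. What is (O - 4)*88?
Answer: 792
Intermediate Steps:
(O - 4)*88 = (13 - 4)*88 = 9*88 = 792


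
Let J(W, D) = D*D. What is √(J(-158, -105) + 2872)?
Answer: √13897 ≈ 117.89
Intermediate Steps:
J(W, D) = D²
√(J(-158, -105) + 2872) = √((-105)² + 2872) = √(11025 + 2872) = √13897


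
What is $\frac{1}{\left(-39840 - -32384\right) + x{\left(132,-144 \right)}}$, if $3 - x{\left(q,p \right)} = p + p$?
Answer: $- \frac{1}{7165} \approx -0.00013957$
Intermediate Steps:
$x{\left(q,p \right)} = 3 - 2 p$ ($x{\left(q,p \right)} = 3 - \left(p + p\right) = 3 - 2 p$)
$\frac{1}{\left(-39840 - -32384\right) + x{\left(132,-144 \right)}} = \frac{1}{\left(-39840 - -32384\right) + \left(3 - -288\right)} = \frac{1}{\left(-39840 + 32384\right) + \left(3 + 288\right)} = \frac{1}{-7456 + 291} = \frac{1}{-7165} = - \frac{1}{7165}$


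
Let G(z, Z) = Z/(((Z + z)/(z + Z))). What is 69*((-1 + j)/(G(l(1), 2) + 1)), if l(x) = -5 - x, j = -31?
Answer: -736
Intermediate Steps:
G(z, Z) = Z (G(z, Z) = Z/(((Z + z)/(Z + z))) = Z/1 = Z*1 = Z)
69*((-1 + j)/(G(l(1), 2) + 1)) = 69*((-1 - 31)/(2 + 1)) = 69*(-32/3) = -736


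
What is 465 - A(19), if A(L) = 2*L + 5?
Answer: 422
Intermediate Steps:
A(L) = 5 + 2*L
465 - A(19) = 465 - (5 + 2*19) = 465 - (5 + 38) = 465 - 1*43 = 465 - 43 = 422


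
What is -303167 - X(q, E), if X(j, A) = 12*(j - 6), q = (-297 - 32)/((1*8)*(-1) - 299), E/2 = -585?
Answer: -93054113/307 ≈ -3.0311e+5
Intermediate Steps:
E = -1170 (E = 2*(-585) = -1170)
q = 329/307 (q = -329/(8*(-1) - 299) = -329/(-8 - 299) = -329/(-307) = -329*(-1/307) = 329/307 ≈ 1.0717)
X(j, A) = -72 + 12*j (X(j, A) = 12*(-6 + j) = -72 + 12*j)
-303167 - X(q, E) = -303167 - (-72 + 12*(329/307)) = -303167 - (-72 + 3948/307) = -303167 - 1*(-18156/307) = -303167 + 18156/307 = -93054113/307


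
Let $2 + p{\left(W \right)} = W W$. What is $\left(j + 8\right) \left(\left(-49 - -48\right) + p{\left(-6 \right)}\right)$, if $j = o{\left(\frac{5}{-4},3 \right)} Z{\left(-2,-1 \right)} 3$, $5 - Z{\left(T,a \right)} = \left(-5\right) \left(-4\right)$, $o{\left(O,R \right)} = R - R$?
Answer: $264$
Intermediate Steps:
$p{\left(W \right)} = -2 + W^{2}$ ($p{\left(W \right)} = -2 + W W = -2 + W^{2}$)
$o{\left(O,R \right)} = 0$
$Z{\left(T,a \right)} = -15$ ($Z{\left(T,a \right)} = 5 - \left(-5\right) \left(-4\right) = 5 - 20 = -15$)
$j = 0$ ($j = 0 \left(-15\right) 3 = 0 \cdot 3 = 0$)
$\left(j + 8\right) \left(\left(-49 - -48\right) + p{\left(-6 \right)}\right) = \left(0 + 8\right) \left(\left(-49 - -48\right) - \left(2 - \left(-6\right)^{2}\right)\right) = 8 \left(\left(-49 + 48\right) + \left(-2 + 36\right)\right) = 8 \left(-1 + 34\right) = 8 \cdot 33 = 264$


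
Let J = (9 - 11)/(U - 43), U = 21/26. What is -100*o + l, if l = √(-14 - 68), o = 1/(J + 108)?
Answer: -27425/29632 + I*√82 ≈ -0.92552 + 9.0554*I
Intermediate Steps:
U = 21/26 (U = 21*(1/26) = 21/26 ≈ 0.80769)
J = 52/1097 (J = (9 - 11)/(21/26 - 43) = -2/(-1097/26) = -2*(-26/1097) = 52/1097 ≈ 0.047402)
o = 1097/118528 (o = 1/(52/1097 + 108) = 1/(118528/1097) = 1097/118528 ≈ 0.0092552)
l = I*√82 (l = √(-82) = I*√82 ≈ 9.0554*I)
-100*o + l = -100*1097/118528 + I*√82 = -27425/29632 + I*√82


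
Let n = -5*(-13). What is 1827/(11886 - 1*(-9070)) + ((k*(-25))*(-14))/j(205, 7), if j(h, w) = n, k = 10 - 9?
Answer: 114667/20956 ≈ 5.4718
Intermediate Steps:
k = 1
n = 65
j(h, w) = 65
1827/(11886 - 1*(-9070)) + ((k*(-25))*(-14))/j(205, 7) = 1827/(11886 - 1*(-9070)) + ((1*(-25))*(-14))/65 = 1827/(11886 + 9070) - 25*(-14)*(1/65) = 1827/20956 + 350*(1/65) = 1827*(1/20956) + 70/13 = 1827/20956 + 70/13 = 114667/20956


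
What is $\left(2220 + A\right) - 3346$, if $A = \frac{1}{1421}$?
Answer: $- \frac{1600045}{1421} \approx -1126.0$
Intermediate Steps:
$A = \frac{1}{1421} \approx 0.00070373$
$\left(2220 + A\right) - 3346 = \left(2220 + \frac{1}{1421}\right) - 3346 = \frac{3154621}{1421} - 3346 = - \frac{1600045}{1421}$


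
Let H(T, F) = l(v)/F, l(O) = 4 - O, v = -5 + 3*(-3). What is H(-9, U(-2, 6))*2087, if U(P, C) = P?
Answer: -18783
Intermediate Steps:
v = -14 (v = -5 - 9 = -14)
H(T, F) = 18/F (H(T, F) = (4 - 1*(-14))/F = (4 + 14)/F = 18/F)
H(-9, U(-2, 6))*2087 = (18/(-2))*2087 = (18*(-½))*2087 = -9*2087 = -18783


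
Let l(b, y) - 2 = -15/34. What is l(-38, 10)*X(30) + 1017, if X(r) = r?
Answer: 18084/17 ≈ 1063.8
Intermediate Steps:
l(b, y) = 53/34 (l(b, y) = 2 - 15/34 = 53/34)
l(-38, 10)*X(30) + 1017 = (53/34)*30 + 1017 = 795/17 + 1017 = 18084/17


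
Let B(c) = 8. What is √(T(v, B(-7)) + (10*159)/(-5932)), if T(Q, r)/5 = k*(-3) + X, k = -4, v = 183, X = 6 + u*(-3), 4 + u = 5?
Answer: √657428730/2966 ≈ 8.6448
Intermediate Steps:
u = 1 (u = -4 + 5 = 1)
X = 3 (X = 6 + 1*(-3) = 6 - 3 = 3)
T(Q, r) = 75 (T(Q, r) = 5*(-4*(-3) + 3) = 5*(12 + 3) = 5*15 = 75)
√(T(v, B(-7)) + (10*159)/(-5932)) = √(75 + (10*159)/(-5932)) = √(75 + 1590*(-1/5932)) = √(75 - 795/2966) = √(221655/2966) = √657428730/2966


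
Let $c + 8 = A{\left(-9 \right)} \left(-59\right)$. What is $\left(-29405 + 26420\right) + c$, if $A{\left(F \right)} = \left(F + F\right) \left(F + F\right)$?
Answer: $-22109$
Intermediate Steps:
$A{\left(F \right)} = 4 F^{2}$ ($A{\left(F \right)} = 2 F 2 F = 4 F^{2}$)
$c = -19124$ ($c = -8 + 4 \left(-9\right)^{2} \left(-59\right) = -8 + 4 \cdot 81 \left(-59\right) = -8 + 324 \left(-59\right) = -8 - 19116 = -19124$)
$\left(-29405 + 26420\right) + c = \left(-29405 + 26420\right) - 19124 = -2985 - 19124 = -22109$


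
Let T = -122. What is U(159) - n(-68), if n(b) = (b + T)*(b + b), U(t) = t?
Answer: -25681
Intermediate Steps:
n(b) = 2*b*(-122 + b) (n(b) = (b - 122)*(b + b) = (-122 + b)*(2*b) = 2*b*(-122 + b))
U(159) - n(-68) = 159 - 2*(-68)*(-122 - 68) = 159 - 2*(-68)*(-190) = 159 - 1*25840 = 159 - 25840 = -25681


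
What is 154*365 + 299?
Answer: 56509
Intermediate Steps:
154*365 + 299 = 56210 + 299 = 56509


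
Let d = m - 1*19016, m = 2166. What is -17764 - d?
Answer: -914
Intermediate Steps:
d = -16850 (d = 2166 - 1*19016 = 2166 - 19016 = -16850)
-17764 - d = -17764 - 1*(-16850) = -17764 + 16850 = -914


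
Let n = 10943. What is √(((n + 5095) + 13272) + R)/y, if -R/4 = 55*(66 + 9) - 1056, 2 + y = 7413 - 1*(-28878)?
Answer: √17034/36289 ≈ 0.0035965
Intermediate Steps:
y = 36289 (y = -2 + (7413 - 1*(-28878)) = -2 + (7413 + 28878) = -2 + 36291 = 36289)
R = -12276 (R = -4*(55*(66 + 9) - 1056) = -4*(55*75 - 1056) = -4*(4125 - 1056) = -4*3069 = -12276)
√(((n + 5095) + 13272) + R)/y = √(((10943 + 5095) + 13272) - 12276)/36289 = √((16038 + 13272) - 12276)*(1/36289) = √(29310 - 12276)*(1/36289) = √17034*(1/36289) = √17034/36289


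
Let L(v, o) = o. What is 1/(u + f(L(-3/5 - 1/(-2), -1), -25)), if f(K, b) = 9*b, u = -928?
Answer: -1/1153 ≈ -0.00086730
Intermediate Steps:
1/(u + f(L(-3/5 - 1/(-2), -1), -25)) = 1/(-928 + 9*(-25)) = 1/(-928 - 225) = 1/(-1153) = -1/1153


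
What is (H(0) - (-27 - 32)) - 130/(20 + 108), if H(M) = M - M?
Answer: 3711/64 ≈ 57.984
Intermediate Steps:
H(M) = 0
(H(0) - (-27 - 32)) - 130/(20 + 108) = (0 - (-27 - 32)) - 130/(20 + 108) = (0 - 1*(-59)) - 130/128 = (0 + 59) + (1/128)*(-130) = 59 - 65/64 = 3711/64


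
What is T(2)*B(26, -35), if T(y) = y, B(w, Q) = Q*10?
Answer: -700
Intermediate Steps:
B(w, Q) = 10*Q
T(2)*B(26, -35) = 2*(10*(-35)) = 2*(-350) = -700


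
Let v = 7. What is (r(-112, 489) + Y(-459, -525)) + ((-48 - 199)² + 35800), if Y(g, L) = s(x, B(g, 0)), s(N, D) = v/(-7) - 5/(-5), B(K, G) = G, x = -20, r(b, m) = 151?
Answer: 96960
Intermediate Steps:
s(N, D) = 0 (s(N, D) = 7/(-7) - 5/(-5) = 7*(-⅐) - 5*(-⅕) = -1 + 1 = 0)
Y(g, L) = 0
(r(-112, 489) + Y(-459, -525)) + ((-48 - 199)² + 35800) = (151 + 0) + ((-48 - 199)² + 35800) = 151 + ((-247)² + 35800) = 151 + (61009 + 35800) = 151 + 96809 = 96960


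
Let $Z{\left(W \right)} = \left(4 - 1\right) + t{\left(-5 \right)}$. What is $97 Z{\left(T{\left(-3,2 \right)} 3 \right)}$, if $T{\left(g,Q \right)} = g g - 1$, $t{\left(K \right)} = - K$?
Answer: $776$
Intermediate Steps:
$T{\left(g,Q \right)} = -1 + g^{2}$ ($T{\left(g,Q \right)} = g^{2} - 1 = -1 + g^{2}$)
$Z{\left(W \right)} = 8$ ($Z{\left(W \right)} = \left(4 - 1\right) - -5 = 3 + 5 = 8$)
$97 Z{\left(T{\left(-3,2 \right)} 3 \right)} = 97 \cdot 8 = 776$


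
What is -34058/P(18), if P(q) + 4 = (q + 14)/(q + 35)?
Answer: 902537/90 ≈ 10028.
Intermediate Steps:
P(q) = -4 + (14 + q)/(35 + q) (P(q) = -4 + (q + 14)/(q + 35) = -4 + (14 + q)/(35 + q))
-34058/P(18) = -34058*(35 + 18)/(3*(-42 - 1*18)) = -34058*53/(3*(-42 - 18)) = -34058/(3*(1/53)*(-60)) = -34058/(-180/53) = -34058*(-53/180) = 902537/90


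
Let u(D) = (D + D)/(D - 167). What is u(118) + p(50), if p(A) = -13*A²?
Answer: -1592736/49 ≈ -32505.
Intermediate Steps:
u(D) = 2*D/(-167 + D) (u(D) = (2*D)/(-167 + D) = 2*D/(-167 + D))
u(118) + p(50) = 2*118/(-167 + 118) - 13*50² = 2*118/(-49) - 13*2500 = 2*118*(-1/49) - 32500 = -236/49 - 32500 = -1592736/49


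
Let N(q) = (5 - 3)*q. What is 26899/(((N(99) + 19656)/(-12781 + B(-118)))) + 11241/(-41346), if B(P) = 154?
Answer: -43344271428/2533591 ≈ -17108.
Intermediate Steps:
N(q) = 2*q
26899/(((N(99) + 19656)/(-12781 + B(-118)))) + 11241/(-41346) = 26899/(((2*99 + 19656)/(-12781 + 154))) + 11241/(-41346) = 26899/(((198 + 19656)/(-12627))) + 11241*(-1/41346) = 26899/((19854*(-1/12627))) - 1249/4594 = 26899/(-2206/1403) - 1249/4594 = 26899*(-1403/2206) - 1249/4594 = -37739297/2206 - 1249/4594 = -43344271428/2533591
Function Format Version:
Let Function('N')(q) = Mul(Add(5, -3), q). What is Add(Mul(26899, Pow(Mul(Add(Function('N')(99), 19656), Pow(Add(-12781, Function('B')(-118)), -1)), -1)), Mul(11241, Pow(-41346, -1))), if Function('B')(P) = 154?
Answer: Rational(-43344271428, 2533591) ≈ -17108.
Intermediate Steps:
Function('N')(q) = Mul(2, q)
Add(Mul(26899, Pow(Mul(Add(Function('N')(99), 19656), Pow(Add(-12781, Function('B')(-118)), -1)), -1)), Mul(11241, Pow(-41346, -1))) = Add(Mul(26899, Pow(Mul(Add(Mul(2, 99), 19656), Pow(Add(-12781, 154), -1)), -1)), Mul(11241, Pow(-41346, -1))) = Add(Mul(26899, Pow(Mul(Add(198, 19656), Pow(-12627, -1)), -1)), Mul(11241, Rational(-1, 41346))) = Add(Mul(26899, Pow(Mul(19854, Rational(-1, 12627)), -1)), Rational(-1249, 4594)) = Add(Mul(26899, Pow(Rational(-2206, 1403), -1)), Rational(-1249, 4594)) = Add(Mul(26899, Rational(-1403, 2206)), Rational(-1249, 4594)) = Add(Rational(-37739297, 2206), Rational(-1249, 4594)) = Rational(-43344271428, 2533591)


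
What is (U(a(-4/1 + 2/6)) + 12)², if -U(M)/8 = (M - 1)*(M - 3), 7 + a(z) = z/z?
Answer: 242064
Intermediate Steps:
a(z) = -6 (a(z) = -7 + z/z = -7 + 1 = -6)
U(M) = -8*(-1 + M)*(-3 + M) (U(M) = -8*(M - 1)*(M - 3) = -8*(-1 + M)*(-3 + M))
(U(a(-4/1 + 2/6)) + 12)² = ((-24 - 8*(-6)² + 32*(-6)) + 12)² = ((-24 - 8*36 - 192) + 12)² = ((-24 - 288 - 192) + 12)² = (-504 + 12)² = (-492)² = 242064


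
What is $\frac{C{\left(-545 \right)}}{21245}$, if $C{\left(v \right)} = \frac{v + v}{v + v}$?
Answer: $\frac{1}{21245} \approx 4.707 \cdot 10^{-5}$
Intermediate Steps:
$C{\left(v \right)} = 1$ ($C{\left(v \right)} = \frac{2 v}{2 v} = 2 v \frac{1}{2 v} = 1$)
$\frac{C{\left(-545 \right)}}{21245} = 1 \cdot \frac{1}{21245} = \frac{1}{21245}$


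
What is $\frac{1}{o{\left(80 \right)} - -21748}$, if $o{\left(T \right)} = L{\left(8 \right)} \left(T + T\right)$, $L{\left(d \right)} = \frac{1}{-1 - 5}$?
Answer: $\frac{3}{65164} \approx 4.6038 \cdot 10^{-5}$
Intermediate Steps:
$L{\left(d \right)} = - \frac{1}{6}$ ($L{\left(d \right)} = \frac{1}{-6} = - \frac{1}{6}$)
$o{\left(T \right)} = - \frac{T}{3}$ ($o{\left(T \right)} = - \frac{T + T}{6} = - \frac{2 T}{6} = - \frac{T}{3}$)
$\frac{1}{o{\left(80 \right)} - -21748} = \frac{1}{\left(- \frac{1}{3}\right) 80 - -21748} = \frac{1}{- \frac{80}{3} + 21748} = \frac{1}{\frac{65164}{3}} = \frac{3}{65164}$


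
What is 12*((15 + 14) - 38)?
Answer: -108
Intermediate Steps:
12*((15 + 14) - 38) = 12*(29 - 38) = 12*(-9) = -108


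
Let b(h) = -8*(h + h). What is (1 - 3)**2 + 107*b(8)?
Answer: -13692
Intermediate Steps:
b(h) = -16*h
(1 - 3)**2 + 107*b(8) = (1 - 3)**2 + 107*(-16*8) = (-2)**2 + 107*(-128) = 4 - 13696 = -13692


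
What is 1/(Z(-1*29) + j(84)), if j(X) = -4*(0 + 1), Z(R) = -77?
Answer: -1/81 ≈ -0.012346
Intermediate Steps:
j(X) = -4 (j(X) = -4*1 = -4)
1/(Z(-1*29) + j(84)) = 1/(-77 - 4) = 1/(-81) = -1/81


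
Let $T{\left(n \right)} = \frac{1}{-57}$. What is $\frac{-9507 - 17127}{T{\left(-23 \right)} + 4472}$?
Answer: $- \frac{1518138}{254903} \approx -5.9557$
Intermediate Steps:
$T{\left(n \right)} = - \frac{1}{57}$
$\frac{-9507 - 17127}{T{\left(-23 \right)} + 4472} = \frac{-9507 - 17127}{- \frac{1}{57} + 4472} = - \frac{26634}{\frac{254903}{57}} = \left(-26634\right) \frac{57}{254903} = - \frac{1518138}{254903}$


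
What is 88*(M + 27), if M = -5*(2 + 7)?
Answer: -1584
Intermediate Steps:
M = -45 (M = -5*9 = -45)
88*(M + 27) = 88*(-45 + 27) = 88*(-18) = -1584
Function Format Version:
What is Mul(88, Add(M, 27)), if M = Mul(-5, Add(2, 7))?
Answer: -1584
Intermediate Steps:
M = -45 (M = Mul(-5, 9) = -45)
Mul(88, Add(M, 27)) = Mul(88, Add(-45, 27)) = Mul(88, -18) = -1584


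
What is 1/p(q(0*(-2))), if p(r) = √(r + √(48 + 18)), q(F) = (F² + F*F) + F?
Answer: 66^(¾)/66 ≈ 0.35084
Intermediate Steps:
q(F) = F + 2*F² (q(F) = (F² + F²) + F = 2*F² + F = F + 2*F²)
p(r) = √(r + √66)
1/p(q(0*(-2))) = 1/(√((0*(-2))*(1 + 2*(0*(-2))) + √66)) = 1/(√(0*(1 + 2*0) + √66)) = 1/(√(0*(1 + 0) + √66)) = 1/(√(0*1 + √66)) = 1/(√(0 + √66)) = 1/(√(√66)) = 1/(66^(¼)) = 66^(¾)/66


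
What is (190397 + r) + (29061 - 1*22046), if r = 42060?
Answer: 239472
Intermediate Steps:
(190397 + r) + (29061 - 1*22046) = (190397 + 42060) + (29061 - 1*22046) = 232457 + (29061 - 22046) = 232457 + 7015 = 239472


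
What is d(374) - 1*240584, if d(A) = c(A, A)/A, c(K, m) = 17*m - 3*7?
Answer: -89972079/374 ≈ -2.4057e+5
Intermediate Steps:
c(K, m) = -21 + 17*m (c(K, m) = 17*m - 21 = -21 + 17*m)
d(A) = (-21 + 17*A)/A
d(374) - 1*240584 = (17 - 21/374) - 1*240584 = (17 - 21*1/374) - 240584 = (17 - 21/374) - 240584 = 6337/374 - 240584 = -89972079/374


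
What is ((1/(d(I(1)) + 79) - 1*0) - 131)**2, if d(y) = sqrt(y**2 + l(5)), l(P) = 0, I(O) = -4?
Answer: 118200384/6889 ≈ 17158.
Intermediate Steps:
d(y) = sqrt(y**2) (d(y) = sqrt(y**2 + 0) = sqrt(y**2))
((1/(d(I(1)) + 79) - 1*0) - 131)**2 = ((1/(sqrt((-4)**2) + 79) - 1*0) - 131)**2 = ((1/(sqrt(16) + 79) + 0) - 131)**2 = ((1/(4 + 79) + 0) - 131)**2 = ((1/83 + 0) - 131)**2 = (1/83 - 131)**2 = (-10872/83)**2 = 118200384/6889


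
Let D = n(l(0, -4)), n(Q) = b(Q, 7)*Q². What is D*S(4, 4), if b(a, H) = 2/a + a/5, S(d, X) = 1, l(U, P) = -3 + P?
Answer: -413/5 ≈ -82.600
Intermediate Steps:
b(a, H) = 2/a + a/5 (b(a, H) = 2/a + a*(⅕) = 2/a + a/5)
n(Q) = Q²*(2/Q + Q/5) (n(Q) = (2/Q + Q/5)*Q² = Q²*(2/Q + Q/5))
D = -413/5 (D = (-3 - 4)*(10 + (-3 - 4)²)/5 = (⅕)*(-7)*(10 + (-7)²) = (⅕)*(-7)*(10 + 49) = (⅕)*(-7)*59 = -413/5 ≈ -82.600)
D*S(4, 4) = -413/5*1 = -413/5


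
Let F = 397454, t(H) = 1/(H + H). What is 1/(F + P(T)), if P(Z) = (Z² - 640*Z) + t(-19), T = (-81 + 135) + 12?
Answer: 38/13663659 ≈ 2.7811e-6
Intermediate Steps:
t(H) = 1/(2*H)
T = 66 (T = 54 + 12 = 66)
P(Z) = -1/38 + Z² - 640*Z (P(Z) = (Z² - 640*Z) + (½)/(-19) = (Z² - 640*Z) + (½)*(-1/19) = (Z² - 640*Z) - 1/38 = -1/38 + Z² - 640*Z)
1/(F + P(T)) = 1/(397454 + (-1/38 + 66² - 640*66)) = 1/(397454 + (-1/38 + 4356 - 42240)) = 1/(397454 - 1439593/38) = 1/(13663659/38) = 38/13663659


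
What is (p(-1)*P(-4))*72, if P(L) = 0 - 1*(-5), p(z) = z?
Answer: -360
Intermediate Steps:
P(L) = 5 (P(L) = 0 + 5 = 5)
(p(-1)*P(-4))*72 = -1*5*72 = -5*72 = -360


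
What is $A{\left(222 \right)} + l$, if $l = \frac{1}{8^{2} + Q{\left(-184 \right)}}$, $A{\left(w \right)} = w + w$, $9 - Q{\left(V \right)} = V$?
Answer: $\frac{114109}{257} \approx 444.0$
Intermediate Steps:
$Q{\left(V \right)} = 9 - V$
$A{\left(w \right)} = 2 w$
$l = \frac{1}{257}$ ($l = \frac{1}{8^{2} + \left(9 - -184\right)} = \frac{1}{64 + \left(9 + 184\right)} = \frac{1}{64 + 193} = \frac{1}{257} \approx 0.0038911$)
$A{\left(222 \right)} + l = 2 \cdot 222 + \frac{1}{257} = 444 + \frac{1}{257} = \frac{114109}{257}$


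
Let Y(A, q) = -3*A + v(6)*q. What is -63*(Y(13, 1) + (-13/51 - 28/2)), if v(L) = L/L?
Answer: 55965/17 ≈ 3292.1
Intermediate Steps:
v(L) = 1
Y(A, q) = q - 3*A (Y(A, q) = -3*A + 1*q = -3*A + q = q - 3*A)
-63*(Y(13, 1) + (-13/51 - 28/2)) = -63*((1 - 3*13) + (-13/51 - 28/2)) = -63*((1 - 39) + (-13*1/51 - 28*½)) = -63*(-38 + (-13/51 - 14)) = -63*(-38 - 727/51) = -63*(-2665/51) = 55965/17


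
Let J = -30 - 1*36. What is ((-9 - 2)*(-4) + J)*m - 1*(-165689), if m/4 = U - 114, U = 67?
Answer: 169825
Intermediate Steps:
J = -66 (J = -30 - 36 = -66)
m = -188 (m = 4*(67 - 114) = 4*(-47) = -188)
((-9 - 2)*(-4) + J)*m - 1*(-165689) = ((-9 - 2)*(-4) - 66)*(-188) - 1*(-165689) = (-11*(-4) - 66)*(-188) + 165689 = (44 - 66)*(-188) + 165689 = -22*(-188) + 165689 = 4136 + 165689 = 169825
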